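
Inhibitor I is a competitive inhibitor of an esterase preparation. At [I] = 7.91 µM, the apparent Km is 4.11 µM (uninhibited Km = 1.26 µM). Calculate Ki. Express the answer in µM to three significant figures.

3.50 µM

Competitive: Km,app = α·Km with α = 1 + [I]/Ki.
α = Km,app/Km = 4.11/1.26 = 3.262.
Since α = 1 + [I]/Ki, [I]/Ki = 3.262 − 1 = 2.262 and Ki = 7.91/2.262 = 3.50 µM.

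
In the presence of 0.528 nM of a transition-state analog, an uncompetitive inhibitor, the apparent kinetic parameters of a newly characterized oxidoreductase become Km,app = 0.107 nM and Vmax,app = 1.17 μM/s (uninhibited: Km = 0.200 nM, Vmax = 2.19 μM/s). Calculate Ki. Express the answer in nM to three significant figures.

Uncompetitive: Vmax,app = Vmax/α (and Km,app = Km/α) with α = 1 + [I]/Ki.
α = Vmax/Vmax,app = 2.19/1.17 = 1.872.
Since α = 1 + [I]/Ki, [I]/Ki = 1.872 − 1 = 0.8718 and Ki = 0.528/0.8718 = 0.606 nM.

0.606 nM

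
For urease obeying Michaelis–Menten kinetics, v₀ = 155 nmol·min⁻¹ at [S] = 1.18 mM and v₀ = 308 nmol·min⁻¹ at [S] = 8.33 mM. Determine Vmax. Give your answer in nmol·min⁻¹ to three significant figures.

368 nmol·min⁻¹

From v = Vmax[S]/(Km+[S]), each point gives Vmax = v(Km+[S])/[S].
Equating: 155(Km+1.18)/1.18 = 308(Km+8.33)/8.33.
131.4·Km + 155 = 36.97·Km + 308, so (131.4 − 36.97)·Km = 308 − 155.
Km = 153.0/94.38 = 1.62 mM; then Vmax = 155(1.62+1.18)/1.18 = 368 nmol·min⁻¹.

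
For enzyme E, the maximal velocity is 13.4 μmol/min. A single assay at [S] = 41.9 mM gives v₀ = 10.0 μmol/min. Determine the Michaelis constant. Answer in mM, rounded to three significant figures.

14.2 mM

From v = Vmax[S]/(Km+[S]), Km = [S](Vmax − v)/v.
Km = 41.9 × (13.4 − 10.0) / 10.0 = 142.5/10.0 = 14.2 mM.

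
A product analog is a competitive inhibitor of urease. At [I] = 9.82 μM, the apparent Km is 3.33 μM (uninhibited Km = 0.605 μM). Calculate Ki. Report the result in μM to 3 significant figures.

Competitive: Km,app = α·Km with α = 1 + [I]/Ki.
α = Km,app/Km = 3.33/0.605 = 5.504.
Since α = 1 + [I]/Ki, [I]/Ki = 5.504 − 1 = 4.504 and Ki = 9.82/4.504 = 2.18 μM.

2.18 μM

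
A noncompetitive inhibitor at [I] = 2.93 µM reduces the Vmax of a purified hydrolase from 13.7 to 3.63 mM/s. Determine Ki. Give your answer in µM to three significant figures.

1.06 µM

Noncompetitive: Vmax,app = Vmax/α with α = 1 + [I]/Ki.
α = Vmax/Vmax,app = 13.7/3.63 = 3.774.
Ki = [I]/(α − 1) = 2.93/2.774 = 1.06 µM.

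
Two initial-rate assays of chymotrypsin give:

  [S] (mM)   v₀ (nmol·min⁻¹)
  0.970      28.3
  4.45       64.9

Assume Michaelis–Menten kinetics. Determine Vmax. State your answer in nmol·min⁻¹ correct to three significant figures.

From v = Vmax[S]/(Km+[S]), each point gives Vmax = v(Km+[S])/[S].
Equating: 28.3(Km+0.970)/0.970 = 64.9(Km+4.45)/4.45.
29.18·Km + 28.3 = 14.58·Km + 64.9, so (29.18 − 14.58)·Km = 64.9 − 28.3.
Km = 36.60/14.59 = 2.51 mM; then Vmax = 28.3(2.51+0.970)/0.970 = 101 nmol·min⁻¹.

101 nmol·min⁻¹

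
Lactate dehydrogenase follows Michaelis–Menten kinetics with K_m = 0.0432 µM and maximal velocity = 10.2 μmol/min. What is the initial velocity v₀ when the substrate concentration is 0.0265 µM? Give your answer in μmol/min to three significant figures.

v = Vmax·[S]/(Km + [S]) = 10.2 × 0.0265 / (0.0432 + 0.0265)
  = 0.2703 / 0.06970 = 3.88 μmol/min.

3.88 μmol/min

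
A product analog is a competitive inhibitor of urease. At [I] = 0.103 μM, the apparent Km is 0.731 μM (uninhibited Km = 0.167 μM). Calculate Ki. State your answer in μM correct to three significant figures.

0.0305 μM

Competitive: Km,app = α·Km with α = 1 + [I]/Ki.
α = Km,app/Km = 0.731/0.167 = 4.377.
Ki = [I]/(α − 1) = 0.103/3.377 = 0.0305 μM.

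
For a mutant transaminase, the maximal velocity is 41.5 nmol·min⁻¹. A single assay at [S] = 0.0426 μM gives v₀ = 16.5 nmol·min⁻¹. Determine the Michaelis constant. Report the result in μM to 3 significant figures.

From v = Vmax[S]/(Km+[S]), Km = [S](Vmax − v)/v.
Km = 0.0426 × (41.5 − 16.5) / 16.5 = 1.065/16.5 = 0.0645 μM.

0.0645 μM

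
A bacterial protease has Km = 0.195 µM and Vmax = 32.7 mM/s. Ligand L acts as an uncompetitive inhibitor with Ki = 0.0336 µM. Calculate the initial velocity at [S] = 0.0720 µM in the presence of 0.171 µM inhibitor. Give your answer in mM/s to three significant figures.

3.72 mM/s

α = 1 + [I]/Ki = 1 + 0.171/0.0336 = 6.089.
For an uncompetitive inhibitor, both parameters are divided by α, giving Vmax/α and Km/α: Km,app = 0.0320 µM, Vmax,app = 5.37 mM/s.
v = Vmax,app·[S]/(Km,app + [S]) = 5.37 × 0.0720/(0.0320 + 0.0720) = 3.72 mM/s.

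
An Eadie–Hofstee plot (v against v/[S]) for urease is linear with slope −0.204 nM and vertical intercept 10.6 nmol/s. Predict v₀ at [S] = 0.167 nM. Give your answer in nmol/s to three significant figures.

In the Eadie–Hofstee form v = Vmax − Km·(v/[S]), the slope is −Km and the intercept is Vmax, so Km = 0.204 nM and Vmax = 10.6 nmol/s.
v = 10.6 × 0.167/(0.204 + 0.167) = 4.77 nmol/s.

4.77 nmol/s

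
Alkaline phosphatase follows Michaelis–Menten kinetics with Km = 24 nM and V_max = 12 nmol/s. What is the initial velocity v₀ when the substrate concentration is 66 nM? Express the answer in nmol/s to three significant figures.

v = Vmax·[S]/(Km + [S]) = 12 × 66 / (24 + 66)
  = 792.0 / 90.00 = 8.80 nmol/s.

8.80 nmol/s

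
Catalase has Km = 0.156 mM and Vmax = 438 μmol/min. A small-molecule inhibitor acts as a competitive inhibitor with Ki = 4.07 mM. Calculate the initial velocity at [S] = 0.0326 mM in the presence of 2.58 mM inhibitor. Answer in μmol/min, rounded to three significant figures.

49.7 μmol/min

α = 1 + [I]/Ki = 1 + 2.58/4.07 = 1.634.
For a competitive inhibitor, Vmax is unchanged and the apparent Km becomes α·Km: Km,app = 0.255 mM, Vmax,app = 438 μmol/min.
v = Vmax,app·[S]/(Km,app + [S]) = 438 × 0.0326/(0.255 + 0.0326) = 49.7 μmol/min.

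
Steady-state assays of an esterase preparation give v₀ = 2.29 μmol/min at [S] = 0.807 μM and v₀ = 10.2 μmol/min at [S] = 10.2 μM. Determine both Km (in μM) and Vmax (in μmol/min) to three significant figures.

In reciprocal form, 1/v = (Km/Vmax)·(1/[S]) + 1/Vmax. The two points give (1/[S], 1/v) = (1.239, 0.4367) and (0.09804, 0.09804).
Slope = (0.4367 − 0.09804)/(1.239 − 0.09804) = 0.2968; intercept = 0.4367 − 0.2968×1.239 = 0.06894.
Vmax = 1/intercept = 14.5 μmol/min; Km = slope × Vmax = 0.2968 × 14.5 = 4.30 μM.

Km = 4.30 μM; Vmax = 14.5 μmol/min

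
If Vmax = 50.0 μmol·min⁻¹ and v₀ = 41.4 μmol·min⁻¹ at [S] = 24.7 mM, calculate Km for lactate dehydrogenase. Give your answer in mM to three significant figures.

From v = Vmax[S]/(Km+[S]), Km = [S](Vmax − v)/v.
Km = 24.7 × (50.0 − 41.4) / 41.4 = 212.4/41.4 = 5.13 mM.

5.13 mM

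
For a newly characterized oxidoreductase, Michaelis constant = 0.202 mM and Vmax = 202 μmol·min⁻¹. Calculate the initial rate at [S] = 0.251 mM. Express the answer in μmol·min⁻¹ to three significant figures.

v = Vmax·[S]/(Km + [S]) = 202 × 0.251 / (0.202 + 0.251)
  = 50.70 / 0.4530 = 112 μmol·min⁻¹.

112 μmol·min⁻¹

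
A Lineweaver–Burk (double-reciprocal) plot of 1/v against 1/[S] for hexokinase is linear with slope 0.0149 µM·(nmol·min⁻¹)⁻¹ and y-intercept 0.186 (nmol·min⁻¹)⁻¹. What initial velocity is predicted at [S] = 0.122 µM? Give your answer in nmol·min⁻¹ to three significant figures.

3.25 nmol·min⁻¹

The y-intercept is 1/Vmax, so Vmax = 1/0.186 = 5.38 nmol·min⁻¹.
The slope is Km/Vmax, so Km = 0.0149 × 5.38 = 0.0801 µM.
Then v = 5.38 × 0.122/(0.0801 + 0.122) = 3.25 nmol·min⁻¹.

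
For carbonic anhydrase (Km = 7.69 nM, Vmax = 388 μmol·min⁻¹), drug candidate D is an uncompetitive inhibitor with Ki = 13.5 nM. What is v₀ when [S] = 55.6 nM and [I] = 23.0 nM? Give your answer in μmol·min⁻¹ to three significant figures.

137 μmol·min⁻¹

α = 1 + [I]/Ki = 1 + 23.0/13.5 = 2.704.
For an uncompetitive inhibitor, both parameters are divided by α, giving Vmax/α and Km/α: Km,app = 2.84 nM, Vmax,app = 144 μmol·min⁻¹.
v = Vmax,app·[S]/(Km,app + [S]) = 144 × 55.6/(2.84 + 55.6) = 137 μmol·min⁻¹.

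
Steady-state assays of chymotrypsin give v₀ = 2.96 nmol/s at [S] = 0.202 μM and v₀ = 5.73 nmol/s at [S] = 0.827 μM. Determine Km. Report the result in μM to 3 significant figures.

0.359 μM

In reciprocal form, 1/v = (Km/Vmax)·(1/[S]) + 1/Vmax. The two points give (1/[S], 1/v) = (4.950, 0.3378) and (1.209, 0.1745).
Slope = (0.3378 − 0.1745)/(4.950 − 1.209) = 0.04365; intercept = 0.3378 − 0.04365×4.950 = 0.1217.
Vmax = 1/intercept = 8.21 nmol/s; Km = slope × Vmax = 0.04365 × 8.21 = 0.359 μM.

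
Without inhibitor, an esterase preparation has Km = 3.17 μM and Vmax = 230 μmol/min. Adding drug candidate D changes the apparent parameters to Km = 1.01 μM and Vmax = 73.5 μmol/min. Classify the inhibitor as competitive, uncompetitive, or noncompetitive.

Both Km and Vmax decrease by the same factor (~3.13-fold) — characteristic of uncompetitive inhibition.

uncompetitive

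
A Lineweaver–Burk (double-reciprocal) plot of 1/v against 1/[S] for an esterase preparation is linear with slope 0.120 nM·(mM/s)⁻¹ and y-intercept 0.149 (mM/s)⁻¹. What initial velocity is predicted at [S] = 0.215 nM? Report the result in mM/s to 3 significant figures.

1.41 mM/s

The y-intercept is 1/Vmax, so Vmax = 1/0.149 = 6.71 mM/s.
The slope is Km/Vmax, so Km = 0.120 × 6.71 = 0.805 nM.
Then v = 6.71 × 0.215/(0.805 + 0.215) = 1.41 mM/s.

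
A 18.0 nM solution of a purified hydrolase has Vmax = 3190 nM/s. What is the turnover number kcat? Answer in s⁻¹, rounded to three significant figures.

kcat = Vmax/[E]total = 3190 nM/s / 18.0 nM = 177 s⁻¹.

177 s⁻¹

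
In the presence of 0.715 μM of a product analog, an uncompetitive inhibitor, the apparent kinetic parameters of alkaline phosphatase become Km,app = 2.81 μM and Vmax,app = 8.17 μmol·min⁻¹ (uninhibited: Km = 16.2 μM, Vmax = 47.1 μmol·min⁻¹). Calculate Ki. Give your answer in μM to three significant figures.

Uncompetitive: Vmax,app = Vmax/α (and Km,app = Km/α) with α = 1 + [I]/Ki.
α = Vmax/Vmax,app = 47.1/8.17 = 5.765.
Since α = 1 + [I]/Ki, [I]/Ki = 5.765 − 1 = 4.765 and Ki = 0.715/4.765 = 0.150 μM.

0.150 μM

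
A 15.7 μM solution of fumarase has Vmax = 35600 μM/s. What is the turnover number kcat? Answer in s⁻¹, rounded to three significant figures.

kcat = Vmax/[E]total = 35600 μM/s / 15.7 μM = 2270 s⁻¹.

2270 s⁻¹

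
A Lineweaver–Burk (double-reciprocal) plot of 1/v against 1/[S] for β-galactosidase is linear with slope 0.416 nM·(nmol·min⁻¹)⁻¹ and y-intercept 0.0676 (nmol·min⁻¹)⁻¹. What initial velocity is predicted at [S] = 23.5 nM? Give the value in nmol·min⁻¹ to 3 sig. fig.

The y-intercept is 1/Vmax, so Vmax = 1/0.0676 = 14.8 nmol·min⁻¹.
The slope is Km/Vmax, so Km = 0.416 × 14.8 = 6.15 nM.
Then v = 14.8 × 23.5/(6.15 + 23.5) = 11.7 nmol·min⁻¹.

11.7 nmol·min⁻¹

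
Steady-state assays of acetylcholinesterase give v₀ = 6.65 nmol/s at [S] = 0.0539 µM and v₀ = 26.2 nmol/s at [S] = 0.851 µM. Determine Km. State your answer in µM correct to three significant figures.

In reciprocal form, 1/v = (Km/Vmax)·(1/[S]) + 1/Vmax. The two points give (1/[S], 1/v) = (18.55, 0.1504) and (1.175, 0.03817).
Slope = (0.1504 − 0.03817)/(18.55 − 1.175) = 0.006457; intercept = 0.1504 − 0.006457×18.55 = 0.03058.
Vmax = 1/intercept = 32.7 nmol/s; Km = slope × Vmax = 0.006457 × 32.7 = 0.211 µM.

0.211 µM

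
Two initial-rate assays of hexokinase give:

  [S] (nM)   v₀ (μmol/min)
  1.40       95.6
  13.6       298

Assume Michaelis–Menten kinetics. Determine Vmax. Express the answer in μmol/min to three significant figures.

394 μmol/min

In reciprocal form, 1/v = (Km/Vmax)·(1/[S]) + 1/Vmax. The two points give (1/[S], 1/v) = (0.7143, 0.01046) and (0.07353, 0.003356).
Slope = (0.01046 − 0.003356)/(0.7143 − 0.07353) = 0.01109; intercept = 0.01046 − 0.01109×0.7143 = 0.002540.
Vmax = 1/intercept = 394 μmol/min; Km = slope × Vmax = 0.01109 × 394 = 4.36 nM.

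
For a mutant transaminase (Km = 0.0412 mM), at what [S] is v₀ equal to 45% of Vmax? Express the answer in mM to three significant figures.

0.0337 mM

v/Vmax = [S]/(Km+[S]) = 0.45, so [S] = Km·0.45/(1 − 0.45) = 0.0412 × 0.8182.
[S] = 0.0337 mM.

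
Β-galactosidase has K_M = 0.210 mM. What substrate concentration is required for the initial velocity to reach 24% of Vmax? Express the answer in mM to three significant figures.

0.0663 mM

v/Vmax = [S]/(Km+[S]) = 0.24, so [S] = Km·0.24/(1 − 0.24) = 0.210 × 0.3158.
[S] = 0.0663 mM.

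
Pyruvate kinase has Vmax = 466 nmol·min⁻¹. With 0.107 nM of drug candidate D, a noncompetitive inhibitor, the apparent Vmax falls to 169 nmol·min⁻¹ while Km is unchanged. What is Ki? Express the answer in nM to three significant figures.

0.0609 nM

Noncompetitive: Vmax,app = Vmax/α with α = 1 + [I]/Ki.
α = Vmax/Vmax,app = 466/169 = 2.757.
Since α = 1 + [I]/Ki, [I]/Ki = 2.757 − 1 = 1.757 and Ki = 0.107/1.757 = 0.0609 nM.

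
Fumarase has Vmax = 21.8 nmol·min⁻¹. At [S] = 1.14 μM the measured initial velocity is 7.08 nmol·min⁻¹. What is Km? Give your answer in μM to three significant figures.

v/Vmax = 7.08/21.8 = 0.3248 = [S]/(Km+[S]).
So Km + [S] = [S]/0.3248 = 3.510 μM, giving Km = 3.510 − 1.14 = 2.37 μM.

2.37 μM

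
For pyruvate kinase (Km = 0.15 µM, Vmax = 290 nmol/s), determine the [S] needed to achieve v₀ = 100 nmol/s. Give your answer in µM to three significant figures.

0.0789 µM

Rearranging v = Vmax[S]/(Km+[S]) gives [S] = Km·v/(Vmax − v).
[S] = 0.15 × 100 / (290 − 100) = 15.00/190.0 = 0.0789 µM.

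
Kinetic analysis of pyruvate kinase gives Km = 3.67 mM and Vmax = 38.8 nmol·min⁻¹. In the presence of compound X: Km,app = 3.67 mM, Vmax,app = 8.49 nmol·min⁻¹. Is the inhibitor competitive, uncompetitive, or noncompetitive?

Vmax decreases (38.8 → 8.49 nmol·min⁻¹) while Km is unchanged — pure noncompetitive inhibition.

noncompetitive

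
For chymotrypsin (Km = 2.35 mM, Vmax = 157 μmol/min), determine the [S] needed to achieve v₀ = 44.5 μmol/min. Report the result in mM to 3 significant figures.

Rearranging v = Vmax[S]/(Km+[S]) gives [S] = Km·v/(Vmax − v).
[S] = 2.35 × 44.5 / (157 − 44.5) = 104.6/112.5 = 0.930 mM.

0.930 mM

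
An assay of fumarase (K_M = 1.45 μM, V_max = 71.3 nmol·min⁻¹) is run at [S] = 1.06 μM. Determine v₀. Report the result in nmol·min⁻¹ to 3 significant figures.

30.1 nmol·min⁻¹

v = Vmax·[S]/(Km + [S]) = 71.3 × 1.06 / (1.45 + 1.06)
  = 75.58 / 2.510 = 30.1 nmol·min⁻¹.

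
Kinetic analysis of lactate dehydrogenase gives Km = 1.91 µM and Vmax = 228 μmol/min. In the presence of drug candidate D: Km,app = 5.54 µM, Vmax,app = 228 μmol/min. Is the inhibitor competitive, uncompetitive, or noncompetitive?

Km increases (1.91 → 5.54 µM) while Vmax is unchanged — the hallmark of competitive inhibition.

competitive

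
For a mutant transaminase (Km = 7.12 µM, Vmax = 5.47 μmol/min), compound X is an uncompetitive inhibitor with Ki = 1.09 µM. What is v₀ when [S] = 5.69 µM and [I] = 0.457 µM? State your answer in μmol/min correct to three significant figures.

α = 1 + [I]/Ki = 1 + 0.457/1.09 = 1.419.
For an uncompetitive inhibitor, both parameters are divided by α, giving Vmax/α and Km/α: Km,app = 5.02 µM, Vmax,app = 3.85 μmol/min.
v = Vmax,app·[S]/(Km,app + [S]) = 3.85 × 5.69/(5.02 + 5.69) = 2.05 μmol/min.

2.05 μmol/min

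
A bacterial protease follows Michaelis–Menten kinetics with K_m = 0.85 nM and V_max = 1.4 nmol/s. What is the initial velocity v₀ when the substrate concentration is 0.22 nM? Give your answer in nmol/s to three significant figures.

0.288 nmol/s

v = Vmax·[S]/(Km + [S]) = 1.4 × 0.22 / (0.85 + 0.22)
  = 0.3080 / 1.070 = 0.288 nmol/s.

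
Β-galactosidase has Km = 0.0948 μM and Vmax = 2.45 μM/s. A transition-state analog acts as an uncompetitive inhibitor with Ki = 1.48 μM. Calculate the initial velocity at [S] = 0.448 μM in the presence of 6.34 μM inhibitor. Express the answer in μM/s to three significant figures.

α = 1 + [I]/Ki = 1 + 6.34/1.48 = 5.284.
For an uncompetitive inhibitor, both parameters are divided by α, giving Vmax/α and Km/α: Km,app = 0.0179 μM, Vmax,app = 0.464 μM/s.
v = Vmax,app·[S]/(Km,app + [S]) = 0.464 × 0.448/(0.0179 + 0.448) = 0.446 μM/s.

0.446 μM/s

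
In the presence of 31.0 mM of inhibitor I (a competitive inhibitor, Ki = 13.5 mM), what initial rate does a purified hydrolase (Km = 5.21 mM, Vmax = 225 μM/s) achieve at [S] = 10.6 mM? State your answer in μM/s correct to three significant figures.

With α = 1 + [I]/Ki = 1 + 31.0/13.5 = 3.296, the competitive rate law is v = Vmax[S] / (αKm + [S]).
v = 225×10.6 / (3.296×5.21 + 10.6) = 2385/27.77 = 85.9 μM/s.

85.9 μM/s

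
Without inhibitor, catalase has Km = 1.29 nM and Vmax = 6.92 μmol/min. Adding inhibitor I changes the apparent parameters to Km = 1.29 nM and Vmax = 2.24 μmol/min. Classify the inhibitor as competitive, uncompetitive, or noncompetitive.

noncompetitive

Vmax decreases (6.92 → 2.24 μmol/min) while Km is unchanged — pure noncompetitive inhibition.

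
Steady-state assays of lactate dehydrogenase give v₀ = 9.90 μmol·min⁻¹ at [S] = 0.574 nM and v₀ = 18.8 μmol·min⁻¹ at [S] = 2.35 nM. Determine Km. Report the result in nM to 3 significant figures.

0.962 nM

From v = Vmax[S]/(Km+[S]), each point gives Vmax = v(Km+[S])/[S].
Equating: 9.90(Km+0.574)/0.574 = 18.8(Km+2.35)/2.35.
17.25·Km + 9.90 = 8.000·Km + 18.8, so (17.25 − 8.000)·Km = 18.8 − 9.90.
Km = 8.900/9.247 = 0.962 nM; then Vmax = 9.90(0.962+0.574)/0.574 = 26.5 μmol·min⁻¹.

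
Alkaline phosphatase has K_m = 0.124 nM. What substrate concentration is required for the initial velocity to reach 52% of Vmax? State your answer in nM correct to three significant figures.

v/Vmax = [S]/(Km+[S]) = 0.52, so [S] = Km·0.52/(1 − 0.52) = 0.124 × 1.083.
[S] = 0.134 nM.

0.134 nM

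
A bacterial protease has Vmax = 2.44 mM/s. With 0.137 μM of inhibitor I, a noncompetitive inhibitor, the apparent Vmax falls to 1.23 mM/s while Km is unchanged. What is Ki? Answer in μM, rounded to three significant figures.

Noncompetitive: Vmax,app = Vmax/α with α = 1 + [I]/Ki.
α = Vmax/Vmax,app = 2.44/1.23 = 1.984.
Ki = [I]/(α − 1) = 0.137/0.9837 = 0.139 μM.

0.139 μM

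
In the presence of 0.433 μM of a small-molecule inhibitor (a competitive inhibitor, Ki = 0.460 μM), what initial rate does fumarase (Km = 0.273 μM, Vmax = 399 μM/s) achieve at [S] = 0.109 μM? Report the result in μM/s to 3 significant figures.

68.1 μM/s

α = 1 + [I]/Ki = 1 + 0.433/0.460 = 1.941.
For a competitive inhibitor, Vmax is unchanged and the apparent Km becomes α·Km: Km,app = 0.530 μM, Vmax,app = 399 μM/s.
v = Vmax,app·[S]/(Km,app + [S]) = 399 × 0.109/(0.530 + 0.109) = 68.1 μM/s.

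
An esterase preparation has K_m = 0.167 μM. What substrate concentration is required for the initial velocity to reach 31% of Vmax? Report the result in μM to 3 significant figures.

0.0750 μM

v/Vmax = [S]/(Km+[S]) = 0.31, so [S] = Km·0.31/(1 − 0.31) = 0.167 × 0.4493.
[S] = 0.0750 μM.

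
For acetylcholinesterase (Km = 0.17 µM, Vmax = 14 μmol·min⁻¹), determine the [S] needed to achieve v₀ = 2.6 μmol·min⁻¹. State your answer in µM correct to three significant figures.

Rearranging v = Vmax[S]/(Km+[S]) gives [S] = Km·v/(Vmax − v).
[S] = 0.17 × 2.6 / (14 − 2.6) = 0.4420/11.40 = 0.0388 µM.

0.0388 µM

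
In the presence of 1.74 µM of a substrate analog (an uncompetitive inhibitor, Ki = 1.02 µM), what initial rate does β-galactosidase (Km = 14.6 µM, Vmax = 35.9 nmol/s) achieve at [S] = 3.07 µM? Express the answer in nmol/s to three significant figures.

With α = 1 + [I]/Ki = 1 + 1.74/1.02 = 2.706, the uncompetitive rate law is v = (Vmax/α)·[S] / (Km/α + [S]).
v = (35.9/2.706)×3.07 / (14.6/2.706 + 3.07) = 40.73/8.466 = 4.81 nmol/s.

4.81 nmol/s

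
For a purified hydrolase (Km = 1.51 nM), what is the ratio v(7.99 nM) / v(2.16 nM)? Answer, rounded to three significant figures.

The fractional saturations are [S]/(Km+[S]) = 2.16/3.670 = 0.5886 and 7.99/9.500 = 0.8411.
v₂/v₁ is just their ratio: 0.8411/0.5886 = 1.43.

1.43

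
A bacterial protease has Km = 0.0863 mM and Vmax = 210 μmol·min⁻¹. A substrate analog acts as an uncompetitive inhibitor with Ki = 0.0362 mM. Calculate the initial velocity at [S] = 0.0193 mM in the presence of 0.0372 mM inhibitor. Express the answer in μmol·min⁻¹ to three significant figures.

With α = 1 + [I]/Ki = 1 + 0.0372/0.0362 = 2.028, the uncompetitive rate law is v = (Vmax/α)·[S] / (Km/α + [S]).
v = (210/2.028)×0.0193 / (0.0863/2.028 + 0.0193) = 1.999/0.06186 = 32.3 μmol·min⁻¹.

32.3 μmol·min⁻¹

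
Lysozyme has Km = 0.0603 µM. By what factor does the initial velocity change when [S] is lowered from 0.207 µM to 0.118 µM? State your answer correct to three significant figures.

0.855

The fractional saturations are [S]/(Km+[S]) = 0.207/0.2673 = 0.7744 and 0.118/0.1783 = 0.6618.
v₂/v₁ is just their ratio: 0.6618/0.7744 = 0.855.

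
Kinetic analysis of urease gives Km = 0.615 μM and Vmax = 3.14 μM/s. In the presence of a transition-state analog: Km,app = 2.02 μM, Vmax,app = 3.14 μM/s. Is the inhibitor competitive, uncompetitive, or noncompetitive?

competitive

Km increases (0.615 → 2.02 μM) while Vmax is unchanged — the hallmark of competitive inhibition.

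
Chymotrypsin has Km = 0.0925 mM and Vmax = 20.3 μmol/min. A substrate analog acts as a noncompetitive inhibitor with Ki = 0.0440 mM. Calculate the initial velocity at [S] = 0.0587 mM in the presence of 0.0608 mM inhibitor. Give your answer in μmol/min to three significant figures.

α = 1 + [I]/Ki = 1 + 0.0608/0.0440 = 2.382.
For a noncompetitive inhibitor, Vmax is reduced to Vmax/α while Km is unchanged: Km,app = 0.0925 mM, Vmax,app = 8.52 μmol/min.
v = Vmax,app·[S]/(Km,app + [S]) = 8.52 × 0.0587/(0.0925 + 0.0587) = 3.31 μmol/min.

3.31 μmol/min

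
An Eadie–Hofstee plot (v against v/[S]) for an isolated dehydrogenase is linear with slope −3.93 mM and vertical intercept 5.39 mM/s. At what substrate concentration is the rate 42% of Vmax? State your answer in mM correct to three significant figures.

2.85 mM

The Eadie–Hofstee slope gives Km = 3.93 mM (slope = −Km).
v/Vmax = [S]/(Km+[S]) = 0.42 ⇒ [S] = Km·0.42/(1−0.42) = 3.93 × 0.7241 = 2.85 mM.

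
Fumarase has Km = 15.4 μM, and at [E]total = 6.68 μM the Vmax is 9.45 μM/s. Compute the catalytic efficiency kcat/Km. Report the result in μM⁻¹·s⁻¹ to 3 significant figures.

kcat = Vmax/[E]total = 9.45/6.68 = 1.41 s⁻¹.
kcat/Km = 1.41/15.4 = 0.0919 μM⁻¹·s⁻¹.

0.0919 μM⁻¹·s⁻¹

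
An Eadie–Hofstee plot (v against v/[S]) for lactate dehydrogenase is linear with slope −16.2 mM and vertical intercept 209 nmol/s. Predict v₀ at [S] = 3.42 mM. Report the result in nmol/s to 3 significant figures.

In the Eadie–Hofstee form v = Vmax − Km·(v/[S]), the slope is −Km and the intercept is Vmax, so Km = 16.2 mM and Vmax = 209 nmol/s.
v = 209 × 3.42/(16.2 + 3.42) = 36.4 nmol/s.

36.4 nmol/s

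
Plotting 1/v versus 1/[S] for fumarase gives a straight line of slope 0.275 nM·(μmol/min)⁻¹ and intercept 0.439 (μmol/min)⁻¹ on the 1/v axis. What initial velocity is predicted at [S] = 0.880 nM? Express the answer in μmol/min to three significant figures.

1.33 μmol/min

The y-intercept is 1/Vmax, so Vmax = 1/0.439 = 2.28 μmol/min.
The slope is Km/Vmax, so Km = 0.275 × 2.28 = 0.626 nM.
Then v = 2.28 × 0.880/(0.626 + 0.880) = 1.33 μmol/min.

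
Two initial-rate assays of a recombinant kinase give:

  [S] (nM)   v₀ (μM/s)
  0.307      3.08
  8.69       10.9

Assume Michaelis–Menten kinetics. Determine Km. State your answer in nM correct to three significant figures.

In reciprocal form, 1/v = (Km/Vmax)·(1/[S]) + 1/Vmax. The two points give (1/[S], 1/v) = (3.257, 0.3247) and (0.1151, 0.09174).
Slope = (0.3247 − 0.09174)/(3.257 − 0.1151) = 0.07413; intercept = 0.3247 − 0.07413×3.257 = 0.08321.
Vmax = 1/intercept = 12.0 μM/s; Km = slope × Vmax = 0.07413 × 12.0 = 0.891 nM.

0.891 nM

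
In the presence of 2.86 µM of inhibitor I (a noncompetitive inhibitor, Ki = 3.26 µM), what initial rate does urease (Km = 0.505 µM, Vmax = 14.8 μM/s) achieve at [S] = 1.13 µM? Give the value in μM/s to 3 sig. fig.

5.45 μM/s

With α = 1 + [I]/Ki = 1 + 2.86/3.26 = 1.877, the noncompetitive rate law is v = (Vmax/α)·[S] / (Km + [S]).
v = (14.8/1.877)×1.13 / (0.505 + 1.13) = 8.909/1.635 = 5.45 μM/s.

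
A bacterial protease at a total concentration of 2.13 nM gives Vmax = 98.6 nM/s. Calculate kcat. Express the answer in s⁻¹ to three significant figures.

46.3 s⁻¹

kcat = Vmax/[E]total = 98.6 nM/s / 2.13 nM = 46.3 s⁻¹.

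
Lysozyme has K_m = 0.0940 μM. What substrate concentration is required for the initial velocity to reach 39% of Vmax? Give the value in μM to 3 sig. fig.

0.0601 μM

v/Vmax = [S]/(Km+[S]) = 0.39, so [S] = Km·0.39/(1 − 0.39) = 0.0940 × 0.6393.
[S] = 0.0601 μM.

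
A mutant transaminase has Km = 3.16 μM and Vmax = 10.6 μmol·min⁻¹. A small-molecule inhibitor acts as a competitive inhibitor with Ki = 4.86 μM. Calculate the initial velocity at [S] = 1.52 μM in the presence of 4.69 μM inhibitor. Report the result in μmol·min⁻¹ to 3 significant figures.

α = 1 + [I]/Ki = 1 + 4.69/4.86 = 1.965.
For a competitive inhibitor, Vmax is unchanged and the apparent Km becomes α·Km: Km,app = 6.21 μM, Vmax,app = 10.6 μmol·min⁻¹.
v = Vmax,app·[S]/(Km,app + [S]) = 10.6 × 1.52/(6.21 + 1.52) = 2.08 μmol·min⁻¹.

2.08 μmol·min⁻¹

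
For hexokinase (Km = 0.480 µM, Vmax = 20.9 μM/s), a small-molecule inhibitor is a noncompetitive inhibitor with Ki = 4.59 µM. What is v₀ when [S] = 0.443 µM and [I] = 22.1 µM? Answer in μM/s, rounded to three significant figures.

With α = 1 + [I]/Ki = 1 + 22.1/4.59 = 5.815, the noncompetitive rate law is v = (Vmax/α)·[S] / (Km + [S]).
v = (20.9/5.815)×0.443 / (0.480 + 0.443) = 1.592/0.9230 = 1.73 μM/s.

1.73 μM/s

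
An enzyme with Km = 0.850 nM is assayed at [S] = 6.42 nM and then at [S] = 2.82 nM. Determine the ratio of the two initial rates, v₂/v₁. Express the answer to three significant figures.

Since Vmax cancels, v₂/v₁ = [S]₂(Km+[S]₁) / [S]₁(Km+[S]₂).
= 2.82×(0.850+6.42) / (6.42×(0.850+2.82)) = 20.50/23.56 = 0.870.

0.870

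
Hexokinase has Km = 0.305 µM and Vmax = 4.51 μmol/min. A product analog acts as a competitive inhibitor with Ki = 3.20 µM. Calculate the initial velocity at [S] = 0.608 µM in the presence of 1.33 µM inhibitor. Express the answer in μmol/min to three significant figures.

α = 1 + [I]/Ki = 1 + 1.33/3.20 = 1.416.
For a competitive inhibitor, Vmax is unchanged and the apparent Km becomes α·Km: Km,app = 0.432 µM, Vmax,app = 4.51 μmol/min.
v = Vmax,app·[S]/(Km,app + [S]) = 4.51 × 0.608/(0.432 + 0.608) = 2.64 μmol/min.

2.64 μmol/min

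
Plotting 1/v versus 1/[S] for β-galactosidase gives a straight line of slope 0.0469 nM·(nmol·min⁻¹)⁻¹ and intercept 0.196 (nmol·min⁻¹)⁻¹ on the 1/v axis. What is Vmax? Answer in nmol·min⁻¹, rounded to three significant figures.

The y-intercept of a Lineweaver–Burk plot equals 1/Vmax, so Vmax = 1/0.196 = 5.10 nmol·min⁻¹.

5.10 nmol·min⁻¹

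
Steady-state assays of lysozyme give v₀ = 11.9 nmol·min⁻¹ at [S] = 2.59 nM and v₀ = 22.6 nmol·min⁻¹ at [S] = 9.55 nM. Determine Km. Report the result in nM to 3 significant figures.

4.80 nM

In reciprocal form, 1/v = (Km/Vmax)·(1/[S]) + 1/Vmax. The two points give (1/[S], 1/v) = (0.3861, 0.08403) and (0.1047, 0.04425).
Slope = (0.08403 − 0.04425)/(0.3861 − 0.1047) = 0.1414; intercept = 0.08403 − 0.1414×0.3861 = 0.02944.
Vmax = 1/intercept = 34.0 nmol·min⁻¹; Km = slope × Vmax = 0.1414 × 34.0 = 4.80 nM.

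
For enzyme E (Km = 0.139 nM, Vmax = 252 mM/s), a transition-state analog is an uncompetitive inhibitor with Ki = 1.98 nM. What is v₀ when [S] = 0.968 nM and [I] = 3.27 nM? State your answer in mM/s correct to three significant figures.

With α = 1 + [I]/Ki = 1 + 3.27/1.98 = 2.652, the uncompetitive rate law is v = (Vmax/α)·[S] / (Km/α + [S]).
v = (252/2.652)×0.968 / (0.139/2.652 + 0.968) = 92.00/1.020 = 90.2 mM/s.

90.2 mM/s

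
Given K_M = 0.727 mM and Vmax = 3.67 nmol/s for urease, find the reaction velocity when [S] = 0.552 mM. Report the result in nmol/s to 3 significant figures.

v = Vmax·[S]/(Km + [S]) = 3.67 × 0.552 / (0.727 + 0.552)
  = 2.026 / 1.279 = 1.58 nmol/s.

1.58 nmol/s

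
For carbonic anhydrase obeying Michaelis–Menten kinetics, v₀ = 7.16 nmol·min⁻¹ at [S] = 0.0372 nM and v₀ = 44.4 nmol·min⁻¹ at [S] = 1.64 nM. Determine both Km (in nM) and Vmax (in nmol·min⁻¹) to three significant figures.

Km = 0.225 nM; Vmax = 50.5 nmol·min⁻¹

In reciprocal form, 1/v = (Km/Vmax)·(1/[S]) + 1/Vmax. The two points give (1/[S], 1/v) = (26.88, 0.1397) and (0.6098, 0.02252).
Slope = (0.1397 − 0.02252)/(26.88 − 0.6098) = 0.004459; intercept = 0.1397 − 0.004459×26.88 = 0.01980.
Vmax = 1/intercept = 50.5 nmol·min⁻¹; Km = slope × Vmax = 0.004459 × 50.5 = 0.225 nM.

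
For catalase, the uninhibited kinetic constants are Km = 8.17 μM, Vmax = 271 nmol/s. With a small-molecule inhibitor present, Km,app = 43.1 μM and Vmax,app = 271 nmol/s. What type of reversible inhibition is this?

competitive

Km increases (8.17 → 43.1 μM) while Vmax is unchanged — the hallmark of competitive inhibition.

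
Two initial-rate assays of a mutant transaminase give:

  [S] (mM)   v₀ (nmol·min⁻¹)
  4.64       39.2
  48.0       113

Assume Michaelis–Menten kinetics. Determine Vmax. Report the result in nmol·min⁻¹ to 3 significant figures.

From v = Vmax[S]/(Km+[S]), each point gives Vmax = v(Km+[S])/[S].
Equating: 39.2(Km+4.64)/4.64 = 113(Km+48.0)/48.0.
8.448·Km + 39.2 = 2.354·Km + 113, so (8.448 − 2.354)·Km = 113 − 39.2.
Km = 73.80/6.094 = 12.1 mM; then Vmax = 39.2(12.1+4.64)/4.64 = 142 nmol·min⁻¹.

142 nmol·min⁻¹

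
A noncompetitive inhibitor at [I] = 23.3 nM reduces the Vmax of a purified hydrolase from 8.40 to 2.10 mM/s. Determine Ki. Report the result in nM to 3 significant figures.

7.77 nM

Noncompetitive: Vmax,app = Vmax/α with α = 1 + [I]/Ki.
α = Vmax/Vmax,app = 8.40/2.10 = 4.000.
Since α = 1 + [I]/Ki, [I]/Ki = 4.000 − 1 = 3.000 and Ki = 23.3/3.000 = 7.77 nM.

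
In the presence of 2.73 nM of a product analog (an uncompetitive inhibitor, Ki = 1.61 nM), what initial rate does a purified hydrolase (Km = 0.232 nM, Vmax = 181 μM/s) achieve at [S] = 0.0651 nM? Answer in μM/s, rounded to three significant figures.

28.9 μM/s

With α = 1 + [I]/Ki = 1 + 2.73/1.61 = 2.696, the uncompetitive rate law is v = (Vmax/α)·[S] / (Km/α + [S]).
v = (181/2.696)×0.0651 / (0.232/2.696 + 0.0651) = 4.371/0.1512 = 28.9 μM/s.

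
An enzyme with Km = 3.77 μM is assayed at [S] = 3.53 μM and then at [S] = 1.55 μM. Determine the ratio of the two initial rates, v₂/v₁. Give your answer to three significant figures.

The fractional saturations are [S]/(Km+[S]) = 3.53/7.300 = 0.4836 and 1.55/5.320 = 0.2914.
v₂/v₁ is just their ratio: 0.2914/0.4836 = 0.603.

0.603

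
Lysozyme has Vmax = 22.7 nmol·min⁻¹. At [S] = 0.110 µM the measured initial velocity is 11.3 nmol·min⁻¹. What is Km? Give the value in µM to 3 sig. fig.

v/Vmax = 11.3/22.7 = 0.4978 = [S]/(Km+[S]).
So Km + [S] = [S]/0.4978 = 0.2210 µM, giving Km = 0.2210 − 0.110 = 0.111 µM.

0.111 µM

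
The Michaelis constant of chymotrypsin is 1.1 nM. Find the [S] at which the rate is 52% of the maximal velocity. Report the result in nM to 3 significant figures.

1.19 nM

v/Vmax = [S]/(Km+[S]) = 0.52, so [S] = Km·0.52/(1 − 0.52) = 1.1 × 1.083.
[S] = 1.19 nM.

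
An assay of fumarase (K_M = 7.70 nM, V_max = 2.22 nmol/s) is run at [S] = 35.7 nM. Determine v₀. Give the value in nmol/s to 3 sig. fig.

v = Vmax·[S]/(Km + [S]) = 2.22 × 35.7 / (7.70 + 35.7)
  = 79.25 / 43.40 = 1.83 nmol/s.

1.83 nmol/s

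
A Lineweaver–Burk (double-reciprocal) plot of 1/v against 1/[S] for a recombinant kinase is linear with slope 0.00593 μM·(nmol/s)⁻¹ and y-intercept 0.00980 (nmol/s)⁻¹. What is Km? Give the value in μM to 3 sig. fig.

0.605 μM

y-intercept = 1/Vmax ⇒ Vmax = 102 nmol/s; slope = Km/Vmax ⇒ Km = slope × Vmax.
Km = 0.00593 × 102 = 0.605 μM.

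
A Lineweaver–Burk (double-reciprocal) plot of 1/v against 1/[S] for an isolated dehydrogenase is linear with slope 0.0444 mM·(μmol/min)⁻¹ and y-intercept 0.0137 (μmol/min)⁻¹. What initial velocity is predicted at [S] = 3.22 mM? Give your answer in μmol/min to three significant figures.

The y-intercept is 1/Vmax, so Vmax = 1/0.0137 = 73.0 μmol/min.
The slope is Km/Vmax, so Km = 0.0444 × 73.0 = 3.24 mM.
Then v = 73.0 × 3.22/(3.24 + 3.22) = 36.4 μmol/min.

36.4 μmol/min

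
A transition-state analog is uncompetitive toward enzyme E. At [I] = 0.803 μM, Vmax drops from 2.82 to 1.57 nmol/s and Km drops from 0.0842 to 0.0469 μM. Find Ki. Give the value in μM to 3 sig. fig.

1.01 μM

Uncompetitive: Vmax,app = Vmax/α (and Km,app = Km/α) with α = 1 + [I]/Ki.
α = Vmax/Vmax,app = 2.82/1.57 = 1.796.
Ki = [I]/(α − 1) = 0.803/0.7962 = 1.01 μM.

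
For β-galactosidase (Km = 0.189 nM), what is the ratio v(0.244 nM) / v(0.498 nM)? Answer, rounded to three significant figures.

Since Vmax cancels, v₂/v₁ = [S]₂(Km+[S]₁) / [S]₁(Km+[S]₂).
= 0.244×(0.189+0.498) / (0.498×(0.189+0.244)) = 0.1676/0.2156 = 0.777.

0.777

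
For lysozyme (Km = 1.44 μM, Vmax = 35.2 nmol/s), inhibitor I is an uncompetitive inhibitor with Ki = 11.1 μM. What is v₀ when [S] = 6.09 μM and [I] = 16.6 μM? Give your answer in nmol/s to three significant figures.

With α = 1 + [I]/Ki = 1 + 16.6/11.1 = 2.495, the uncompetitive rate law is v = (Vmax/α)·[S] / (Km/α + [S]).
v = (35.2/2.495)×6.09 / (1.44/2.495 + 6.09) = 85.90/6.667 = 12.9 nmol/s.

12.9 nmol/s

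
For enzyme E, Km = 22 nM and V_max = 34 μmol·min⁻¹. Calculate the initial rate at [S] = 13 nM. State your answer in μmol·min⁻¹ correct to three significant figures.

[S]/(Km+[S]) = 13/35.00 = 0.3714, the fractional saturation.
v = 0.3714 × Vmax = 0.3714 × 34 = 12.6 μmol·min⁻¹.

12.6 μmol·min⁻¹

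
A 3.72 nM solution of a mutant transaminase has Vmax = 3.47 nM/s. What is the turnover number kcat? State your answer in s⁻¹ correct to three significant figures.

0.933 s⁻¹

kcat = Vmax/[E]total = 3.47 nM/s / 3.72 nM = 0.933 s⁻¹.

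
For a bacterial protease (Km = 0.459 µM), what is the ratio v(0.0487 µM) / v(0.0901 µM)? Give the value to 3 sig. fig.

Since Vmax cancels, v₂/v₁ = [S]₂(Km+[S]₁) / [S]₁(Km+[S]₂).
= 0.0487×(0.459+0.0901) / (0.0901×(0.459+0.0487)) = 0.02674/0.04574 = 0.585.

0.585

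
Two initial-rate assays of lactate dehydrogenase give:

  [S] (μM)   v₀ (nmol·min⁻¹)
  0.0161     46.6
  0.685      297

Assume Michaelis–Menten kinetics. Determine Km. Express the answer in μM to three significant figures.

0.102 μM

From v = Vmax[S]/(Km+[S]), each point gives Vmax = v(Km+[S])/[S].
Equating: 46.6(Km+0.0161)/0.0161 = 297(Km+0.685)/0.685.
2894·Km + 46.6 = 433.6·Km + 297, so (2894 − 433.6)·Km = 297 − 46.6.
Km = 250.4/2461 = 0.102 μM; then Vmax = 46.6(0.102+0.0161)/0.0161 = 341 nmol·min⁻¹.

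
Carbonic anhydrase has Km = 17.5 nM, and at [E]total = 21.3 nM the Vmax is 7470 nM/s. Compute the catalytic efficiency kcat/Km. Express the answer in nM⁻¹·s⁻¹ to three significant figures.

kcat = Vmax/[E]total = 7470/21.3 = 351 s⁻¹.
kcat/Km = 351/17.5 = 20.0 nM⁻¹·s⁻¹.

20.0 nM⁻¹·s⁻¹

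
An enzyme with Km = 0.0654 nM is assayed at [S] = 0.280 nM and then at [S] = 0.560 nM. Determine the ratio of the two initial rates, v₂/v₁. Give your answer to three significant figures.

Since Vmax cancels, v₂/v₁ = [S]₂(Km+[S]₁) / [S]₁(Km+[S]₂).
= 0.560×(0.0654+0.280) / (0.280×(0.0654+0.560)) = 0.1934/0.1751 = 1.10.

1.10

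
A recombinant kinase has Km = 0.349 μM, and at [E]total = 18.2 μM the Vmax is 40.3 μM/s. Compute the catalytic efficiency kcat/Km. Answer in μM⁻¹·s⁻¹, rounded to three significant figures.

6.34 μM⁻¹·s⁻¹

kcat = Vmax/[E]total = 40.3/18.2 = 2.21 s⁻¹.
kcat/Km = 2.21/0.349 = 6.34 μM⁻¹·s⁻¹.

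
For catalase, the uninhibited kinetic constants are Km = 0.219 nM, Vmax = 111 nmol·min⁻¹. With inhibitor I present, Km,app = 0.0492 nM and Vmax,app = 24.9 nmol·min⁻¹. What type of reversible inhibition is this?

Both Km and Vmax decrease by the same factor (~4.45-fold) — characteristic of uncompetitive inhibition.

uncompetitive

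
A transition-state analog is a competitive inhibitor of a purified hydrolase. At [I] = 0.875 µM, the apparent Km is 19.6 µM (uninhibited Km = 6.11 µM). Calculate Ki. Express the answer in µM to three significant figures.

Competitive: Km,app = α·Km with α = 1 + [I]/Ki.
α = Km,app/Km = 19.6/6.11 = 3.208.
Ki = [I]/(α − 1) = 0.875/2.208 = 0.396 µM.

0.396 µM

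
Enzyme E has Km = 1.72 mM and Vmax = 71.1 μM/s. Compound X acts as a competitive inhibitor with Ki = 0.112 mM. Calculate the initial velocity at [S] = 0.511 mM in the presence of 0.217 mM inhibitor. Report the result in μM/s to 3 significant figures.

6.53 μM/s

With α = 1 + [I]/Ki = 1 + 0.217/0.112 = 2.938, the competitive rate law is v = Vmax[S] / (αKm + [S]).
v = 71.1×0.511 / (2.938×1.72 + 0.511) = 36.33/5.564 = 6.53 μM/s.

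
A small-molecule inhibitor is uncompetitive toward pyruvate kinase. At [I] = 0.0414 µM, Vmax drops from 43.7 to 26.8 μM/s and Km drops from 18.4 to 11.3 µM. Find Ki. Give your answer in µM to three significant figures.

Uncompetitive: Vmax,app = Vmax/α (and Km,app = Km/α) with α = 1 + [I]/Ki.
α = Vmax/Vmax,app = 43.7/26.8 = 1.631.
Ki = [I]/(α − 1) = 0.0414/0.6306 = 0.0657 µM.

0.0657 µM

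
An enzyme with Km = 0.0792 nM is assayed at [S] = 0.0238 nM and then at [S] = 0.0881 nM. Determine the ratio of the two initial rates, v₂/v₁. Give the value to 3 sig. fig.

2.28

Since Vmax cancels, v₂/v₁ = [S]₂(Km+[S]₁) / [S]₁(Km+[S]₂).
= 0.0881×(0.0792+0.0238) / (0.0238×(0.0792+0.0881)) = 0.009074/0.003982 = 2.28.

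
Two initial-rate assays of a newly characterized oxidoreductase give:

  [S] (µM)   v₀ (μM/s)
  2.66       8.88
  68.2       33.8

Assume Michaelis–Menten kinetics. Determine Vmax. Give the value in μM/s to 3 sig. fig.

In reciprocal form, 1/v = (Km/Vmax)·(1/[S]) + 1/Vmax. The two points give (1/[S], 1/v) = (0.3759, 0.1126) and (0.01466, 0.02959).
Slope = (0.1126 − 0.02959)/(0.3759 − 0.01466) = 0.2298; intercept = 0.1126 − 0.2298×0.3759 = 0.02622.
Vmax = 1/intercept = 38.1 μM/s; Km = slope × Vmax = 0.2298 × 38.1 = 8.77 µM.

38.1 μM/s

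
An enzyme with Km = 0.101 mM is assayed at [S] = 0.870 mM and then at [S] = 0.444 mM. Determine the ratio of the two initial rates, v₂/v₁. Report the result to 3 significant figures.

0.909

Since Vmax cancels, v₂/v₁ = [S]₂(Km+[S]₁) / [S]₁(Km+[S]₂).
= 0.444×(0.101+0.870) / (0.870×(0.101+0.444)) = 0.4311/0.4742 = 0.909.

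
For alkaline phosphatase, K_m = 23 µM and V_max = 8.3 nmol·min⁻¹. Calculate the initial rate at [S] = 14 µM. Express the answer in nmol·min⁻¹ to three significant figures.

3.14 nmol·min⁻¹

v = Vmax·[S]/(Km + [S]) = 8.3 × 14 / (23 + 14)
  = 116.2 / 37.00 = 3.14 nmol·min⁻¹.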